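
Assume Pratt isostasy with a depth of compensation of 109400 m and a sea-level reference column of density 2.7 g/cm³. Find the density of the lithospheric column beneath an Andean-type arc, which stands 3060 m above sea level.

2.63 g/cm³

Pratt balance: ρ_ref D = ρ (D + h).
ρ = ρ_ref D/(D + h) = 2.7 × 109400 m/(109400 m + 3060 m) = 2.63 g/cm³.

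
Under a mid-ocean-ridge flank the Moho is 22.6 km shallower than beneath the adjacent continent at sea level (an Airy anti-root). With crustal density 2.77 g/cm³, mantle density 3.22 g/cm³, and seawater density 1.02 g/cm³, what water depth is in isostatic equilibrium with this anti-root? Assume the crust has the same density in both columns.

Replacing a thickness d of crust by seawater at the top must be balanced by replacing crust with mantle at the base: d (ρ_c − ρ_w) = a (ρ_m − ρ_c).
d = a (ρ_m − ρ_c)/(ρ_c − ρ_w) = 22.6 km × 0.45/1.75 = 5.81 km.

5.81 km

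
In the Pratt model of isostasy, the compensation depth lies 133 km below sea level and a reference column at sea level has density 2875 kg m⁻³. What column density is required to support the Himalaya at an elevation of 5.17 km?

2770 kg m⁻³

Pratt balance: ρ_ref D = ρ (D + h).
ρ = ρ_ref D/(D + h) = 2875 × 133 km/(133 km + 5.17 km) = 2770 kg m⁻³.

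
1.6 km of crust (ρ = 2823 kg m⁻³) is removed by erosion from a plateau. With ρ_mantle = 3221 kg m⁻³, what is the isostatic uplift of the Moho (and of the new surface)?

Unloading: uplift u = e ρ_c/ρ_m = 1.6 km × 2823/3221 = 1.4 km.

1.4 km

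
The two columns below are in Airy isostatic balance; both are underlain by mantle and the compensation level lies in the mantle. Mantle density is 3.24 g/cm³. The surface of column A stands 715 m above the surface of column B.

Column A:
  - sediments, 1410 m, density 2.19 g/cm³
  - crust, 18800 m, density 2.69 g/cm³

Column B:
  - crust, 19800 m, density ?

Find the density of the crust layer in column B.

Take the compensation level at the base of the deeper column (depth z_c below the surface of column A) and equate Σ ρ_i t_i down to z_c; mantle fills any gap and the z_c terms cancel.
Column A: 1410×2.19 + 18800×2.69 + (z_c − 20210)×3.24
Column B: 715×0 + 19800×ρ + (z_c − 715 − 19800)×3.24
The z_c×3.24 term appears on both sides and cancels. Collect the known terms of each column as K = Σ(ρt)_known − 3.24 × (depth of known layers): K_A = 53659.9 − 3.24×20210 = −11820.5; K_B = 0 − 3.24×(715 + 19800) = −66468.6.
Balance: K_A = K_B + 19800×ρ, so ρ = (K_A − K_B)/19800 = 54648.1/19800 = 2.76 g/cm³.

2.76 g/cm³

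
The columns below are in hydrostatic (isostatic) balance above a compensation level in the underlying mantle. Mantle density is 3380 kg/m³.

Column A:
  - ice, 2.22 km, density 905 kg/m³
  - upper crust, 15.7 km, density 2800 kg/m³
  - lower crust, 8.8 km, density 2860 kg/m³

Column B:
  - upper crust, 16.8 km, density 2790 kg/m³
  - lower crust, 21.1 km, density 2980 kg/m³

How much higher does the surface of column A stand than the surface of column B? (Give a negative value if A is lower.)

For any compensation level in the mantle, the mantle terms cancel and isostasy reduces to e = (Σt_A − Σt_B) − (Σ(ρt)_A − Σ(ρt)_B) / ρ_m.
Σt_A = 26.72 km; Σt_B = 37.9 km; Σ(ρt)_A = 71137.1; Σ(ρt)_B = 109750 (in km·kg/m³).
e = (26.72 − 37.9) − (71137.1 − 109750) / 3380 = 0.244 km.

0.244 km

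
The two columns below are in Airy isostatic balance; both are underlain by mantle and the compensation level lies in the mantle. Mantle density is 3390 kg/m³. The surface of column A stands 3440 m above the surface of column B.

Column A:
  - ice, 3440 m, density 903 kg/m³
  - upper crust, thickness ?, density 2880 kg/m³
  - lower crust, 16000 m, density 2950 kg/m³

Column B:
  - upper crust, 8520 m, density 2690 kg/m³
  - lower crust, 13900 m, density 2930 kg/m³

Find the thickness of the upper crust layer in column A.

Take the compensation level at the base of the deeper column (depth z_c below the surface of column A) and equate Σ ρ_i t_i down to z_c; mantle fills any gap and the z_c terms cancel.
Column A: 3440×903 + x×2880 + 16000×2950 + (z_c − 19440 − x)×3390
Column B: 3440×0 + 8520×2690 + 13900×2930 + (z_c − 3440 − 22420)×3390
The z_c×3390 term appears on both sides and cancels. Collect the known terms of each column as K = Σ(ρt)_known − 3390 × (depth of known layers): K_A = 50306320 − 3390×19440 = −15595280; K_B = 63645800 − 3390×(3440 + 22420) = −24019600.
Balance: K_A − x×(3390 − 2880) = K_B, so x = (K_A − K_B)/(3390 − 2880) = 8424320/510 = 16500 m.

16500 m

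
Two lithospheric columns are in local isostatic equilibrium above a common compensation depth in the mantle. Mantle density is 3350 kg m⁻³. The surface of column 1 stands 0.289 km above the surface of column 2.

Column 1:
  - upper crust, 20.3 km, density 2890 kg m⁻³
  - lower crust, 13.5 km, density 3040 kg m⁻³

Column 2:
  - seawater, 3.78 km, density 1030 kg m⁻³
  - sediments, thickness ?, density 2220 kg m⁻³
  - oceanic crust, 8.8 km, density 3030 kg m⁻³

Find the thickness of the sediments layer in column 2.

Take the compensation level at the base of the deeper column (depth z_c below the surface of column 1) and equate Σ ρ_i t_i down to z_c; mantle fills any gap and the z_c terms cancel.
Column 1: 20.3×2890 + 13.5×3040 + (z_c − 33.8)×3350
Column 2: 0.289×0 + 3.78×1030 + x×2220 + 8.8×3030 + (z_c − 0.289 − 12.58 − x)×3350
The z_c×3350 term appears on both sides and cancels. Collect the known terms of each column as K = Σ(ρt)_known − 3350 × (depth of known layers): K_1 = 99707 − 3350×33.8 = −13523; K_2 = 30557.4 − 3350×(0.289 + 12.58) = −12553.75.
Balance: K_1 = K_2 − x×(3350 − 2220), so x = (K_2 − K_1)/(3350 − 2220) = 969.25/1130 = 0.858 km.

0.858 km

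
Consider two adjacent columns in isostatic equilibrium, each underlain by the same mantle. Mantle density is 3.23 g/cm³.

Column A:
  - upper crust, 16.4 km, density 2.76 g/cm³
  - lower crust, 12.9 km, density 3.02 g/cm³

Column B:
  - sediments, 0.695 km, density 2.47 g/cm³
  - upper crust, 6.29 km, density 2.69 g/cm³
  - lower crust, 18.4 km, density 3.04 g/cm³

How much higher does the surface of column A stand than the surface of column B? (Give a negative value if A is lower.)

For any compensation level in the mantle, the mantle terms cancel and isostasy reduces to e = (Σt_A − Σt_B) − (Σ(ρt)_A − Σ(ρt)_B) / ρ_m.
Σt_A = 29.3 km; Σt_B = 25.385 km; Σ(ρt)_A = 84.222; Σ(ρt)_B = 74.57275 (in km·g/cm³).
e = (29.3 − 25.385) − (84.222 − 74.57275) / 3.23 = 0.928 km.

0.928 km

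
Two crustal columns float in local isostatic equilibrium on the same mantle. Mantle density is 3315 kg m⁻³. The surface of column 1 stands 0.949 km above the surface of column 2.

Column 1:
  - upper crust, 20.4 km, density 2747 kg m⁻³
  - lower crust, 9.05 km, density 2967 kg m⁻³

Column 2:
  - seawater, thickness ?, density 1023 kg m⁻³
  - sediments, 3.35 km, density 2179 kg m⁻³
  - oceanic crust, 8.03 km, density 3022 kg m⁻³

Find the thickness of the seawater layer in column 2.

2.37 km

Take the compensation level at the base of the deeper column (depth z_c below the surface of column 1) and equate Σ ρ_i t_i down to z_c; mantle fills any gap and the z_c terms cancel.
Column 1: 20.4×2747 + 9.05×2967 + (z_c − 29.45)×3315
Column 2: 0.949×0 + x×1023 + 3.35×2179 + 8.03×3022 + (z_c − 0.949 − 11.38 − x)×3315
The z_c×3315 term appears on both sides and cancels. Collect the known terms of each column as K = Σ(ρt)_known − 3315 × (depth of known layers): K_1 = 82890.15 − 3315×29.45 = −14736.6; K_2 = 31566.31 − 3315×(0.949 + 11.38) = −9304.325.
Balance: K_1 = K_2 − x×(3315 − 1023), so x = (K_2 − K_1)/(3315 − 1023) = 5432.28/2292 = 2.37 km.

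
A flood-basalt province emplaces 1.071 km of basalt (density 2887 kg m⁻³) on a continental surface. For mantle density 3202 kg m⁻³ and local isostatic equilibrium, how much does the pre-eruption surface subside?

Subaerial loading: s = t ρ_load / ρ_m.
s = 1.071 km × 2887/3202 = 0.966 km.

0.966 km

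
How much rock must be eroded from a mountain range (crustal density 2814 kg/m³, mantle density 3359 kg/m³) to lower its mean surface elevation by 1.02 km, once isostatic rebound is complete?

6.29 km

Net drop Δ = e − u = e − e ρ_c/ρ_m = e (ρ_m − ρ_c)/ρ_m.
e = Δ ρ_m/(ρ_m − ρ_c) = 1.02 km × 3359/545 = 6.29 km.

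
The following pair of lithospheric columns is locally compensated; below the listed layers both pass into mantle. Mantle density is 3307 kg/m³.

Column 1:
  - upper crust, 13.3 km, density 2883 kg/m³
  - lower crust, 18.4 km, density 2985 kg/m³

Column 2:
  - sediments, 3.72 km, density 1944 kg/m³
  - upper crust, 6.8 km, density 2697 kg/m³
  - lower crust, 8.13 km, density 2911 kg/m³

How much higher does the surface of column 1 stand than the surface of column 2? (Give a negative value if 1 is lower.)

−0.264 km

For any compensation level in the mantle, the mantle terms cancel and isostasy reduces to e = (Σt_1 − Σt_2) − (Σ(ρt)_1 − Σ(ρt)_2) / ρ_m.
Σt_1 = 31.7 km; Σt_2 = 18.65 km; Σ(ρt)_1 = 93267.9; Σ(ρt)_2 = 49237.71 (in km·kg/m³).
e = (31.7 − 18.65) − (93267.9 − 49237.71) / 3307 = −0.264 km.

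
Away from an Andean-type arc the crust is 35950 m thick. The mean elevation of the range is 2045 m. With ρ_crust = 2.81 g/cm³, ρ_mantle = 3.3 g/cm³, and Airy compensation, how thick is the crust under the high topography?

Root depth r = h ρ_c / (ρ_m − ρ_c) = 2045 m × 2.81 / 0.49 = 11730 m.
Total thickness = T + h + r = 35950 m + 2045 m + 11730 m = 49700 m.

49700 m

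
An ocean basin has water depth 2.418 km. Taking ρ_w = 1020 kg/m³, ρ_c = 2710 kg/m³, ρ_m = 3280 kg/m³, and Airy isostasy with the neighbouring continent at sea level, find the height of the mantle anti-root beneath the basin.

By Archimedes' principle applied to the lithosphere: replacing crust with seawater at the top is compensated by replacing crust with mantle at the base: d (ρ_c − ρ_w) = a (ρ_m − ρ_c).
a = d (ρ_c − ρ_w)/(ρ_m − ρ_c) = 2.418 km × 1690/570 = 7.17 km.

7.17 km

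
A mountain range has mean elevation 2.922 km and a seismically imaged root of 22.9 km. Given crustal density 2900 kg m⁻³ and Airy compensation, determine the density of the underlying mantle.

Airy balance: ρ_c h = (ρ_m − ρ_c) r → ρ_m = ρ_c (1 + h/r).
ρ_m = 2900 × (1 + 2.922 km/22.9 km) = 3270 kg m⁻³.

3270 kg m⁻³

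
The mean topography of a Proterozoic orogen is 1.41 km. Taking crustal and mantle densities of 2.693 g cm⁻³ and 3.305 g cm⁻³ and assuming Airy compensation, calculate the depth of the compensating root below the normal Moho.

6.2 km

Balancing pressure at the compensation depth: the weight of the topography is balanced by the buoyancy of the root, ρ_c h = (ρ_m − ρ_c) r.
r = h · ρ_c / (ρ_m − ρ_c) = 1.41 km × 2.693 / (3.305 − 2.693) = 6.2 km.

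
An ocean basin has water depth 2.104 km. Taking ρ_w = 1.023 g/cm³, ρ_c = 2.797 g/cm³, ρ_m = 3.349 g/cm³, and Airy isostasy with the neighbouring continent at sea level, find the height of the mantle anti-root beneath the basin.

Isostatic balance requires: replacing crust with seawater at the top is compensated by replacing crust with mantle at the base: d (ρ_c − ρ_w) = a (ρ_m − ρ_c).
a = d (ρ_c − ρ_w)/(ρ_m − ρ_c) = 2.104 km × 1.774/0.552 = 6.76 km.

6.76 km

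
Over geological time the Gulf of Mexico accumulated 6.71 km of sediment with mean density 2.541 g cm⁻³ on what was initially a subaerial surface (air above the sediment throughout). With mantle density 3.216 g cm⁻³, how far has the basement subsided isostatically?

Subaerial load: s = t ρ_sed / ρ_m = 6.71 km × 2.541/3.216 = 5.3 km.

5.3 km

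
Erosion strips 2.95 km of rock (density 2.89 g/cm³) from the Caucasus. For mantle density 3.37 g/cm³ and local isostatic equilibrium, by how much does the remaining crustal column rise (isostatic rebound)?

Unloading: uplift u = e ρ_c/ρ_m = 2.95 km × 2.89/3.37 = 2.53 km.

2.53 km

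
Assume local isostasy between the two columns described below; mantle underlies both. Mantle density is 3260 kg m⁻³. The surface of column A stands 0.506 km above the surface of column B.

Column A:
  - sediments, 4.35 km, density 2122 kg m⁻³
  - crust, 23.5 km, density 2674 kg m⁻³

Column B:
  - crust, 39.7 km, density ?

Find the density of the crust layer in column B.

2830 kg m⁻³

Take the compensation level at the base of the deeper column (depth z_c below the surface of column A) and equate Σ ρ_i t_i down to z_c; mantle fills any gap and the z_c terms cancel.
Column A: 4.35×2122 + 23.5×2674 + (z_c − 27.85)×3260
Column B: 0.506×0 + 39.7×ρ + (z_c − 0.506 − 39.7)×3260
The z_c×3260 term appears on both sides and cancels. Collect the known terms of each column as K = Σ(ρt)_known − 3260 × (depth of known layers): K_A = 72069.7 − 3260×27.85 = −18721.3; K_B = 0 − 3260×(0.506 + 39.7) = −131071.56.
Balance: K_A = K_B + 39.7×ρ, so ρ = (K_A − K_B)/39.7 = 112350/39.7 = 2830 kg m⁻³.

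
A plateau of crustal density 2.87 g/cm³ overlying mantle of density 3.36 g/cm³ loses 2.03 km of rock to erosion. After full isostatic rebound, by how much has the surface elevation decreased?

Rebound u = e ρ_c/ρ_m = 2.03 km × 2.87/3.36 = 1.734 km.
Net surface drop = e − u = 2.03 km − 1.734 km = e (ρ_m − ρ_c)/ρ_m = 0.296 km.

0.296 km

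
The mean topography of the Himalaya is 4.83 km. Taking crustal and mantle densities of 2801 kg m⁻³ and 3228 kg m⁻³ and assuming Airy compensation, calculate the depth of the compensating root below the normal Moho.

31.7 km

In Airy isostatic equilibrium: the weight of the topography is balanced by the buoyancy of the root, ρ_c h = (ρ_m − ρ_c) r.
r = h · ρ_c / (ρ_m − ρ_c) = 4.83 km × 2801 / (3228 − 2801) = 31.7 km.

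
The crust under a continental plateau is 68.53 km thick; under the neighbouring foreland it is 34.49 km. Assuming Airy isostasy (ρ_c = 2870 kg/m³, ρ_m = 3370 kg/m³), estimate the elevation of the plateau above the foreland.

5.05 km

Excess crust Δ = 68.53 km − 34.49 km = 34.04 km, split between elevation h and root r with h + r = Δ.
Airy balance ρ_c h = (ρ_m − ρ_c) r gives r = h ρ_c/(ρ_m − ρ_c), so h (1 + ρ_c/(ρ_m − ρ_c)) = Δ, i.e. h = Δ (ρ_m − ρ_c)/ρ_m.
h = 34.04 km × 500/3370 = 5.05 km.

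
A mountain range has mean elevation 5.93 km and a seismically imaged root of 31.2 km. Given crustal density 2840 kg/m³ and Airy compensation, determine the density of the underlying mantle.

Airy balance: ρ_c h = (ρ_m − ρ_c) r → ρ_m = ρ_c (1 + h/r).
ρ_m = 2840 × (1 + 5.93 km/31.2 km) = 3380 kg/m³.

3380 kg/m³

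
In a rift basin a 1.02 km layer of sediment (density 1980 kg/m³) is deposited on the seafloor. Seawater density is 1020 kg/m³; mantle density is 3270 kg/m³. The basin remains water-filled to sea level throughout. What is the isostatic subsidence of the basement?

Submarine loading: the sediment displaces seawater, and the subsidence is in turn flooded, so s (ρ_m − ρ_w) = t (ρ_sed − ρ_w).
s = 1.02 km × (1980 − 1020) / (3270 − 1020) = 0.435 km.

0.435 km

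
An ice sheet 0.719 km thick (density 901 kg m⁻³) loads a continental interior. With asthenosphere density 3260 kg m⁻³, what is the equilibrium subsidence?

0.199 km

Isostatic balance requires: the ice load ρ_ice t is balanced by mantle displaced below, ρ_m s.
s = t ρ_ice / ρ_m = 0.719 km × 901/3260 = 0.199 km.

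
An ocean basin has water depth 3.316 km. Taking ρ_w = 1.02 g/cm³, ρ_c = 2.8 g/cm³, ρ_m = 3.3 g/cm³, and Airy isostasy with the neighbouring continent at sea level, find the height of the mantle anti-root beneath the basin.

Equating mass per unit area of the two columns: replacing crust with seawater at the top is compensated by replacing crust with mantle at the base: d (ρ_c − ρ_w) = a (ρ_m − ρ_c).
a = d (ρ_c − ρ_w)/(ρ_m − ρ_c) = 3.316 km × 1.78/0.5 = 11.8 km.

11.8 km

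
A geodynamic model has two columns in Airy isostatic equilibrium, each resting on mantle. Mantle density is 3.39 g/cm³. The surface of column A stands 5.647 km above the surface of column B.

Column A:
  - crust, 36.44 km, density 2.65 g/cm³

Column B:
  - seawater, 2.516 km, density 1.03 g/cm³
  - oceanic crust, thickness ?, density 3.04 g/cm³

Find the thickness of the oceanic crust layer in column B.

5.38 km

Take the compensation level at the base of the deeper column (depth z_c below the surface of column A) and equate Σ ρ_i t_i down to z_c; mantle fills any gap and the z_c terms cancel.
Column A: 36.44×2.65 + (z_c − 36.44)×3.39
Column B: 5.647×0 + 2.516×1.03 + x×3.04 + (z_c − 5.647 − 2.516 − x)×3.39
The z_c×3.39 term appears on both sides and cancels. Collect the known terms of each column as K = Σ(ρt)_known − 3.39 × (depth of known layers): K_A = 96.566 − 3.39×36.44 = −26.9656; K_B = 2.59148 − 3.39×(5.647 + 2.516) = −25.08109.
Balance: K_A = K_B − x×(3.39 − 3.04), so x = (K_B − K_A)/(3.39 − 3.04) = 1.88451/0.35 = 5.38 km.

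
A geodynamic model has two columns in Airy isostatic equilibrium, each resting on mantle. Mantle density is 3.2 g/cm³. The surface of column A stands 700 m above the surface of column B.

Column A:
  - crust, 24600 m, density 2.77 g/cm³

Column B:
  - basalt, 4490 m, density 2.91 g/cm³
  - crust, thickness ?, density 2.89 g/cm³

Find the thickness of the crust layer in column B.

22700 m

Take the compensation level at the base of the deeper column (depth z_c below the surface of column A) and equate Σ ρ_i t_i down to z_c; mantle fills any gap and the z_c terms cancel.
Column A: 24600×2.77 + (z_c − 24600)×3.2
Column B: 700×0 + 4490×2.91 + x×2.89 + (z_c − 700 − 4490 − x)×3.2
The z_c×3.2 term appears on both sides and cancels. Collect the known terms of each column as K = Σ(ρt)_known − 3.2 × (depth of known layers): K_A = 68142 − 3.2×24600 = −10578; K_B = 13065.9 − 3.2×(700 + 4490) = −3542.1.
Balance: K_A = K_B − x×(3.2 − 2.89), so x = (K_B − K_A)/(3.2 − 2.89) = 7035.9/0.31 = 22700 m.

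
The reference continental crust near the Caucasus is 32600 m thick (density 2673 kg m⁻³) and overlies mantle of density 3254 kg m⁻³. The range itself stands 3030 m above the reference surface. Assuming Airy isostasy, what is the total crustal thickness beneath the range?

49600 m

Root depth r = h ρ_c / (ρ_m − ρ_c) = 3030 m × 2673 / 581 = 13940 m.
Total thickness = T + h + r = 32600 m + 3030 m + 13940 m = 49600 m.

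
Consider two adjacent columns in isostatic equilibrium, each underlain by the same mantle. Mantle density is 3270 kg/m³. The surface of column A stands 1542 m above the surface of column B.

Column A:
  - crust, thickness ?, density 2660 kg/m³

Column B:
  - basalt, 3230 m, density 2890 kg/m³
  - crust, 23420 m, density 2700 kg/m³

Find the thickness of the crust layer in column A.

Take the compensation level at the base of the deeper column (depth z_c below the surface of column A) and equate Σ ρ_i t_i down to z_c; mantle fills any gap and the z_c terms cancel.
Column A: x×2660 + (z_c − 0 − x)×3270
Column B: 1542×0 + 3230×2890 + 23420×2700 + (z_c − 1542 − 26650)×3270
The z_c×3270 term appears on both sides and cancels. Collect the known terms of each column as K = Σ(ρt)_known − 3270 × (depth of known layers): K_A = 0 − 3270×0 = 0; K_B = 72568700 − 3270×(1542 + 26650) = −19619140.
Balance: K_A − x×(3270 − 2660) = K_B, so x = (K_A − K_B)/(3270 − 2660) = 19619100/610 = 32200 m.

32200 m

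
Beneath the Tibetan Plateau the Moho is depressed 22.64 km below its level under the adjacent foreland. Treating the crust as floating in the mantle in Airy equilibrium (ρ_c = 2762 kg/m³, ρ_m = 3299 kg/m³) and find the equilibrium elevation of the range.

4.4 km

Balancing pressure at the compensation depth: ρ_c h = (ρ_m − ρ_c) r.
h = r (ρ_m − ρ_c) / ρ_c = 22.64 km × (3299 − 2762) / 2762 = 4.4 km.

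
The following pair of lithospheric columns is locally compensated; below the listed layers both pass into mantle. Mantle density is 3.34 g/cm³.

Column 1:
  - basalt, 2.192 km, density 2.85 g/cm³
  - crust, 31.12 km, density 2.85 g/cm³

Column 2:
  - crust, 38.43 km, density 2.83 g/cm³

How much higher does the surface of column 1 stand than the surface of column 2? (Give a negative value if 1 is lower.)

For any compensation level in the mantle, the mantle terms cancel and isostasy reduces to e = (Σt_1 − Σt_2) − (Σ(ρt)_1 − Σ(ρt)_2) / ρ_m.
Σt_1 = 33.312 km; Σt_2 = 38.43 km; Σ(ρt)_1 = 94.9392; Σ(ρt)_2 = 108.7569 (in km·g/cm³).
e = (33.312 − 38.43) − (94.9392 − 108.7569) / 3.34 = −0.981 km.

−0.981 km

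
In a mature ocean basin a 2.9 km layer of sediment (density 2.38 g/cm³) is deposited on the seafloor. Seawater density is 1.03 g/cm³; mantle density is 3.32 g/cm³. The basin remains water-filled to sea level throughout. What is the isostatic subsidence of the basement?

1.71 km

Submarine loading: the sediment displaces seawater, and the subsidence is in turn flooded, so s (ρ_m − ρ_w) = t (ρ_sed − ρ_w).
s = 2.9 km × (2.38 − 1.03) / (3.32 − 1.03) = 1.71 km.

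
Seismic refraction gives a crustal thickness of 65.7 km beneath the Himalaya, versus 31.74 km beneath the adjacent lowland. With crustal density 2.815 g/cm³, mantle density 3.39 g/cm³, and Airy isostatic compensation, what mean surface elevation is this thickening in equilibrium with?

5.76 km

Excess crust Δ = 65.7 km − 31.74 km = 33.96 km, split between elevation h and root r with h + r = Δ.
Airy balance ρ_c h = (ρ_m − ρ_c) r gives r = h ρ_c/(ρ_m − ρ_c), so h (1 + ρ_c/(ρ_m − ρ_c)) = Δ, i.e. h = Δ (ρ_m − ρ_c)/ρ_m.
h = 33.96 km × 0.575/3.39 = 5.76 km.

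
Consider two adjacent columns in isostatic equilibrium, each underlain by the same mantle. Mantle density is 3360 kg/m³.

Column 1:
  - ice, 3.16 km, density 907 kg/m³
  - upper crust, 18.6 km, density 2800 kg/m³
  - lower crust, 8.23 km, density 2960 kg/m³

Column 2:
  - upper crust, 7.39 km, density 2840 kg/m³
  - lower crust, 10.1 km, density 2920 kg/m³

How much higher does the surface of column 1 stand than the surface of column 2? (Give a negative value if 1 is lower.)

For any compensation level in the mantle, the mantle terms cancel and isostasy reduces to e = (Σt_1 − Σt_2) − (Σ(ρt)_1 − Σ(ρt)_2) / ρ_m.
Σt_1 = 29.99 km; Σt_2 = 17.49 km; Σ(ρt)_1 = 79306.92; Σ(ρt)_2 = 50479.6 (in km·kg/m³).
e = (29.99 − 17.49) − (79306.92 − 50479.6) / 3360 = 3.92 km.

3.92 km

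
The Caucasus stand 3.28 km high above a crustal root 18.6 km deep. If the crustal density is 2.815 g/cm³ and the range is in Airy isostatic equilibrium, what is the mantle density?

3.31 g/cm³

Airy balance: ρ_c h = (ρ_m − ρ_c) r → ρ_m = ρ_c (1 + h/r).
ρ_m = 2.815 × (1 + 3.28 km/18.6 km) = 3.31 g/cm³.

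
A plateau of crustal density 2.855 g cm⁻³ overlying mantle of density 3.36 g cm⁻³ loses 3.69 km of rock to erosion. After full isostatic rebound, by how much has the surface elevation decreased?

Rebound u = e ρ_c/ρ_m = 3.69 km × 2.855/3.36 = 3.135 km.
Net surface drop = e − u = 3.69 km − 3.135 km = e (ρ_m − ρ_c)/ρ_m = 0.555 km.

0.555 km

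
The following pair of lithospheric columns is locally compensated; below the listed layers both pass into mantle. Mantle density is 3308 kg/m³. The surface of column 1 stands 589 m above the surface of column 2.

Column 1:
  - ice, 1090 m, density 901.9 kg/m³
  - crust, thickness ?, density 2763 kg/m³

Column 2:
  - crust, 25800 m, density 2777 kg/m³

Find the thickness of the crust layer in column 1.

23900 m

Take the compensation level at the base of the deeper column (depth z_c below the surface of column 1) and equate Σ ρ_i t_i down to z_c; mantle fills any gap and the z_c terms cancel.
Column 1: 1090×901.9 + x×2763 + (z_c − 1090 − x)×3308
Column 2: 589×0 + 25800×2777 + (z_c − 589 − 25800)×3308
The z_c×3308 term appears on both sides and cancels. Collect the known terms of each column as K = Σ(ρt)_known − 3308 × (depth of known layers): K_1 = 983071 − 3308×1090 = −2622649; K_2 = 71646600 − 3308×(589 + 25800) = −15648212.
Balance: K_1 − x×(3308 − 2763) = K_2, so x = (K_1 − K_2)/(3308 − 2763) = 13025600/545 = 23900 m.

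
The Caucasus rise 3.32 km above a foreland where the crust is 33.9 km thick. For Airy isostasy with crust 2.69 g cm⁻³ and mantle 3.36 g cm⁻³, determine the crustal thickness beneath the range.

Root depth r = h ρ_c / (ρ_m − ρ_c) = 3.32 km × 2.69 / 0.67 = 13.33 km.
Total thickness = T + h + r = 33.9 km + 3.32 km + 13.33 km = 50.5 km.

50.5 km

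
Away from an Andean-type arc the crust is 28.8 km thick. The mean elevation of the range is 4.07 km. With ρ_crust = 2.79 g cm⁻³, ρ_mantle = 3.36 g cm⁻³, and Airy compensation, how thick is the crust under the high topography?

Root depth r = h ρ_c / (ρ_m − ρ_c) = 4.07 km × 2.79 / 0.57 = 19.92 km.
Total thickness = T + h + r = 28.8 km + 4.07 km + 19.92 km = 52.8 km.

52.8 km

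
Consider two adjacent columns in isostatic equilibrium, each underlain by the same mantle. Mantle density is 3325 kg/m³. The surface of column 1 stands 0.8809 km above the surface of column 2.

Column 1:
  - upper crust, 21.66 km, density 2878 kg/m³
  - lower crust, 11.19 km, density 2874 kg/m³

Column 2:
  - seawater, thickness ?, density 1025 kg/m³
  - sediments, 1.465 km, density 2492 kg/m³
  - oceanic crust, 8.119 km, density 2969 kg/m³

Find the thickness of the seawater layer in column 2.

3.34 km

Take the compensation level at the base of the deeper column (depth z_c below the surface of column 1) and equate Σ ρ_i t_i down to z_c; mantle fills any gap and the z_c terms cancel.
Column 1: 21.66×2878 + 11.19×2874 + (z_c − 32.85)×3325
Column 2: 0.8809×0 + x×1025 + 1.465×2492 + 8.119×2969 + (z_c − 0.8809 − 9.584 − x)×3325
The z_c×3325 term appears on both sides and cancels. Collect the known terms of each column as K = Σ(ρt)_known − 3325 × (depth of known layers): K_1 = 94497.54 − 3325×32.85 = −14728.71; K_2 = 27756.091 − 3325×(0.8809 + 9.584) = −7039.7015.
Balance: K_1 = K_2 − x×(3325 − 1025), so x = (K_2 − K_1)/(3325 − 1025) = 7689.01/2300 = 3.34 km.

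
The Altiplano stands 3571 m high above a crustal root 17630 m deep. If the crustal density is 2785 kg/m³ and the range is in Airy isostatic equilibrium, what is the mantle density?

3350 kg/m³

Airy balance: ρ_c h = (ρ_m − ρ_c) r → ρ_m = ρ_c (1 + h/r).
ρ_m = 2785 × (1 + 3571 m/17630 m) = 3350 kg/m³.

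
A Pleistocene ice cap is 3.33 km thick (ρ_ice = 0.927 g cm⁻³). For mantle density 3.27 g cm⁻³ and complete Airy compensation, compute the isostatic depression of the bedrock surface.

0.944 km

Equating mass per unit area of the two columns: the ice load ρ_ice t is balanced by mantle displaced below, ρ_m s.
s = t ρ_ice / ρ_m = 3.33 km × 0.927/3.27 = 0.944 km.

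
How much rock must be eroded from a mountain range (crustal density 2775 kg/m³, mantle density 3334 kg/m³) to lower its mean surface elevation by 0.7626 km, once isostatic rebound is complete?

4.55 km

Net drop Δ = e − u = e − e ρ_c/ρ_m = e (ρ_m − ρ_c)/ρ_m.
e = Δ ρ_m/(ρ_m − ρ_c) = 0.7626 km × 3334/559 = 4.55 km.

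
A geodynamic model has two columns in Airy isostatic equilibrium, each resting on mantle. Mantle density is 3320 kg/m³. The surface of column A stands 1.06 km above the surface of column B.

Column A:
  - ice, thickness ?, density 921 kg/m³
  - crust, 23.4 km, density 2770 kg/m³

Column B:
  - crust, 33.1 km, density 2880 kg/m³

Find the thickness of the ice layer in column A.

2.17 km

Take the compensation level at the base of the deeper column (depth z_c below the surface of column A) and equate Σ ρ_i t_i down to z_c; mantle fills any gap and the z_c terms cancel.
Column A: x×921 + 23.4×2770 + (z_c − 23.4 − x)×3320
Column B: 1.06×0 + 33.1×2880 + (z_c − 1.06 − 33.1)×3320
The z_c×3320 term appears on both sides and cancels. Collect the known terms of each column as K = Σ(ρt)_known − 3320 × (depth of known layers): K_A = 64818 − 3320×23.4 = −12870; K_B = 95328 − 3320×(1.06 + 33.1) = −18083.2.
Balance: K_A − x×(3320 − 921) = K_B, so x = (K_A − K_B)/(3320 − 921) = 5213.2/2399 = 2.17 km.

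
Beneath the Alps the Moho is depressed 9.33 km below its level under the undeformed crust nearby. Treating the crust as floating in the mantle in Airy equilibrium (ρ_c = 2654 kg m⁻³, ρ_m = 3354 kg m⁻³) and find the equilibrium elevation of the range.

2.46 km

In Airy isostatic equilibrium: ρ_c h = (ρ_m − ρ_c) r.
h = r (ρ_m − ρ_c) / ρ_c = 9.33 km × (3354 − 2654) / 2654 = 2.46 km.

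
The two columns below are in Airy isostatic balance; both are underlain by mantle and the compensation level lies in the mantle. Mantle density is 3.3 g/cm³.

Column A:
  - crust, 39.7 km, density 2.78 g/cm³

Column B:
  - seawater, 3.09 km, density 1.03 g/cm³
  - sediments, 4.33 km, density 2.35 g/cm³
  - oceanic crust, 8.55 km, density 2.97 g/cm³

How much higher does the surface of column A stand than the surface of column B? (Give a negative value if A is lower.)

For any compensation level in the mantle, the mantle terms cancel and isostasy reduces to e = (Σt_A − Σt_B) − (Σ(ρt)_A − Σ(ρt)_B) / ρ_m.
Σt_A = 39.7 km; Σt_B = 15.97 km; Σ(ρt)_A = 110.366; Σ(ρt)_B = 38.7517 (in km·g/cm³).
e = (39.7 − 15.97) − (110.366 − 38.7517) / 3.3 = 2.03 km.

2.03 km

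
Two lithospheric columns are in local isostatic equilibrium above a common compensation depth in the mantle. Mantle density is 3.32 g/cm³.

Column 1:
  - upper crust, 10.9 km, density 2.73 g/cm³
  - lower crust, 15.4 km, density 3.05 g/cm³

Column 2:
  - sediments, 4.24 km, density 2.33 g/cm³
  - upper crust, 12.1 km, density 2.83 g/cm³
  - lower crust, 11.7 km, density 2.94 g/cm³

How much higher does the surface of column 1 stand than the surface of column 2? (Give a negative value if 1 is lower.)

−1.2 km

For any compensation level in the mantle, the mantle terms cancel and isostasy reduces to e = (Σt_1 − Σt_2) − (Σ(ρt)_1 − Σ(ρt)_2) / ρ_m.
Σt_1 = 26.3 km; Σt_2 = 28.04 km; Σ(ρt)_1 = 76.727; Σ(ρt)_2 = 78.5202 (in km·g/cm³).
e = (26.3 − 28.04) − (76.727 − 78.5202) / 3.32 = −1.2 km.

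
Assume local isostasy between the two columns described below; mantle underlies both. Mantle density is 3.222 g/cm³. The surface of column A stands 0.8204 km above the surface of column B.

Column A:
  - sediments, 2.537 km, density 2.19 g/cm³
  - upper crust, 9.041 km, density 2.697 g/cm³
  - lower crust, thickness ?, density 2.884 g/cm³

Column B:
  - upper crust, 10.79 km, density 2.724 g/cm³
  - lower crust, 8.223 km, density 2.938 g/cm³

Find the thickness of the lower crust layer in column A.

Take the compensation level at the base of the deeper column (depth z_c below the surface of column A) and equate Σ ρ_i t_i down to z_c; mantle fills any gap and the z_c terms cancel.
Column A: 2.537×2.19 + 9.041×2.697 + x×2.884 + (z_c − 11.578 − x)×3.222
Column B: 0.8204×0 + 10.79×2.724 + 8.223×2.938 + (z_c − 0.8204 − 19.013)×3.222
The z_c×3.222 term appears on both sides and cancels. Collect the known terms of each column as K = Σ(ρt)_known − 3.222 × (depth of known layers): K_A = 29.939607 − 3.222×11.578 = −7.364709; K_B = 53.551134 − 3.222×(0.8204 + 19.013) = −10.3520808.
Balance: K_A − x×(3.222 − 2.884) = K_B, so x = (K_A − K_B)/(3.222 − 2.884) = 2.98737/0.338 = 8.84 km.

8.84 km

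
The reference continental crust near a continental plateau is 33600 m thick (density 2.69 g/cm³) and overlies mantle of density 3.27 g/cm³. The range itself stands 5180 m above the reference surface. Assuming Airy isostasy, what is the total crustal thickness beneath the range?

Root depth r = h ρ_c / (ρ_m − ρ_c) = 5180 m × 2.69 / 0.58 = 24020 m.
Total thickness = T + h + r = 33600 m + 5180 m + 24020 m = 62800 m.

62800 m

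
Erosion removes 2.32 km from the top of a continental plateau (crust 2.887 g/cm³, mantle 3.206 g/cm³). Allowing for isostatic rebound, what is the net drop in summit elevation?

Rebound u = e ρ_c/ρ_m = 2.32 km × 2.887/3.206 = 2.089 km.
Net surface drop = e − u = 2.32 km − 2.089 km = e (ρ_m − ρ_c)/ρ_m = 0.231 km.

0.231 km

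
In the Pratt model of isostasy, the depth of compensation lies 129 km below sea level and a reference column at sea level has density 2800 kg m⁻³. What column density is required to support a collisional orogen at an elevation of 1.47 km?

2770 kg m⁻³

Pratt balance: ρ_ref D = ρ (D + h).
ρ = ρ_ref D/(D + h) = 2800 × 129 km/(129 km + 1.47 km) = 2770 kg m⁻³.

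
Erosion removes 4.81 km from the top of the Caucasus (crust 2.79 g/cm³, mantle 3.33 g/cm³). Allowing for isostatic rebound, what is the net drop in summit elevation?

0.78 km

Rebound u = e ρ_c/ρ_m = 4.81 km × 2.79/3.33 = 4.03 km.
Net surface drop = e − u = 4.81 km − 4.03 km = e (ρ_m − ρ_c)/ρ_m = 0.78 km.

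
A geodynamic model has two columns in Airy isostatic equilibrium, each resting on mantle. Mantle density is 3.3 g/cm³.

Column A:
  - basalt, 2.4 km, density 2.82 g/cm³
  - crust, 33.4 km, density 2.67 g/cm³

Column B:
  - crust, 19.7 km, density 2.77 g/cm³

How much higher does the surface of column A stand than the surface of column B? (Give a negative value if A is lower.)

For any compensation level in the mantle, the mantle terms cancel and isostasy reduces to e = (Σt_A − Σt_B) − (Σ(ρt)_A − Σ(ρt)_B) / ρ_m.
Σt_A = 35.8 km; Σt_B = 19.7 km; Σ(ρt)_A = 95.946; Σ(ρt)_B = 54.569 (in km·g/cm³).
e = (35.8 − 19.7) − (95.946 − 54.569) / 3.3 = 3.56 km.

3.56 km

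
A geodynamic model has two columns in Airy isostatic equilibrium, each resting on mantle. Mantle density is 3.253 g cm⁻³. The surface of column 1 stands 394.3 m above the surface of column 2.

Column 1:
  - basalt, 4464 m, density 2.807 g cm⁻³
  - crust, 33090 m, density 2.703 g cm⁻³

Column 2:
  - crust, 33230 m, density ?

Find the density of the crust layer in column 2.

2.68 g cm⁻³

Take the compensation level at the base of the deeper column (depth z_c below the surface of column 1) and equate Σ ρ_i t_i down to z_c; mantle fills any gap and the z_c terms cancel.
Column 1: 4464×2.807 + 33090×2.703 + (z_c − 37554)×3.253
Column 2: 394.3×0 + 33230×ρ + (z_c − 394.3 − 33230)×3.253
The z_c×3.253 term appears on both sides and cancels. Collect the known terms of each column as K = Σ(ρt)_known − 3.253 × (depth of known layers): K_1 = 101972.718 − 3.253×37554 = −20190.444; K_2 = 0 − 3.253×(394.3 + 33230) = −109379.848.
Balance: K_1 = K_2 + 33230×ρ, so ρ = (K_1 − K_2)/33230 = 89189.4/33230 = 2.68 g cm⁻³.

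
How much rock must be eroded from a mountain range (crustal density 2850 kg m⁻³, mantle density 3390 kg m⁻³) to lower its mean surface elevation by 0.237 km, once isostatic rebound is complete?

1.49 km

Net drop Δ = e − u = e − e ρ_c/ρ_m = e (ρ_m − ρ_c)/ρ_m.
e = Δ ρ_m/(ρ_m − ρ_c) = 0.237 km × 3390/540 = 1.49 km.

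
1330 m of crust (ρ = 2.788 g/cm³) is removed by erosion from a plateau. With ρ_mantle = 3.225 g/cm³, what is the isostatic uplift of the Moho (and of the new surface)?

Unloading: uplift u = e ρ_c/ρ_m = 1330 m × 2.788/3.225 = 1150 m.

1150 m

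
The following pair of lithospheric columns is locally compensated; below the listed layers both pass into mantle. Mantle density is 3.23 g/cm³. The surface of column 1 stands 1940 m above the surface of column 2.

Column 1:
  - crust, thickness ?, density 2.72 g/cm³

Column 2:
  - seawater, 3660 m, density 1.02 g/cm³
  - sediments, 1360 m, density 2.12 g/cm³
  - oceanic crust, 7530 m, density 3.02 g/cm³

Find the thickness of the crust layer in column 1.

34200 m

Take the compensation level at the base of the deeper column (depth z_c below the surface of column 1) and equate Σ ρ_i t_i down to z_c; mantle fills any gap and the z_c terms cancel.
Column 1: x×2.72 + (z_c − 0 − x)×3.23
Column 2: 1940×0 + 3660×1.02 + 1360×2.12 + 7530×3.02 + (z_c − 1940 − 12550)×3.23
The z_c×3.23 term appears on both sides and cancels. Collect the known terms of each column as K = Σ(ρt)_known − 3.23 × (depth of known layers): K_1 = 0 − 3.23×0 = 0; K_2 = 29357 − 3.23×(1940 + 12550) = −17445.7.
Balance: K_1 − x×(3.23 − 2.72) = K_2, so x = (K_1 − K_2)/(3.23 − 2.72) = 17445.7/0.51 = 34200 m.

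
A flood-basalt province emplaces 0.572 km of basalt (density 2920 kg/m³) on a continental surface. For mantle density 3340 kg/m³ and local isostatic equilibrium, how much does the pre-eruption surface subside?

Subaerial loading: s = t ρ_load / ρ_m.
s = 0.572 km × 2920/3340 = 0.5 km.

0.5 km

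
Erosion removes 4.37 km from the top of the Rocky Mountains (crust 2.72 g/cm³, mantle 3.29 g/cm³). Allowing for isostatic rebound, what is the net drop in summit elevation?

Rebound u = e ρ_c/ρ_m = 4.37 km × 2.72/3.29 = 3.613 km.
Net surface drop = e − u = 4.37 km − 3.613 km = e (ρ_m − ρ_c)/ρ_m = 0.757 km.

0.757 km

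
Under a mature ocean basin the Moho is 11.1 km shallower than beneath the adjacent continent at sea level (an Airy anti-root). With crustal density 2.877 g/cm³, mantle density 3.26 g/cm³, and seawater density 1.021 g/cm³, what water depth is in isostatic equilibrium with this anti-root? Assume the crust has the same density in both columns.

2.29 km

Replacing a thickness d of crust by seawater at the top must be balanced by replacing crust with mantle at the base: d (ρ_c − ρ_w) = a (ρ_m − ρ_c).
d = a (ρ_m − ρ_c)/(ρ_c − ρ_w) = 11.1 km × 0.383/1.856 = 2.29 km.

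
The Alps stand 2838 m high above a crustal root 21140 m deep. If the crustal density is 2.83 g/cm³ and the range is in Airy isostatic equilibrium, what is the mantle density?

Airy balance: ρ_c h = (ρ_m − ρ_c) r → ρ_m = ρ_c (1 + h/r).
ρ_m = 2.83 × (1 + 2838 m/21140 m) = 3.21 g/cm³.

3.21 g/cm³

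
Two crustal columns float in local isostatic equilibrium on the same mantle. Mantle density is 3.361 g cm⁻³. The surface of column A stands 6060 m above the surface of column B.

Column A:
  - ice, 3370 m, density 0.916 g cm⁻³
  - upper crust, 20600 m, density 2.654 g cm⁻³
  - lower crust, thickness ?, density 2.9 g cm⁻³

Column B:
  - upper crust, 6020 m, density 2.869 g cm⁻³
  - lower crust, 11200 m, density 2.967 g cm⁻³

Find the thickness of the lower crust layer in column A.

Take the compensation level at the base of the deeper column (depth z_c below the surface of column A) and equate Σ ρ_i t_i down to z_c; mantle fills any gap and the z_c terms cancel.
Column A: 3370×0.916 + 20600×2.654 + x×2.9 + (z_c − 23970 − x)×3.361
Column B: 6060×0 + 6020×2.869 + 11200×2.967 + (z_c − 6060 − 17220)×3.361
The z_c×3.361 term appears on both sides and cancels. Collect the known terms of each column as K = Σ(ρt)_known − 3.361 × (depth of known layers): K_A = 57759.32 − 3.361×23970 = −22803.85; K_B = 50501.78 − 3.361×(6060 + 17220) = −27742.3.
Balance: K_A − x×(3.361 − 2.9) = K_B, so x = (K_A − K_B)/(3.361 − 2.9) = 4938.45/0.461 = 10700 m.

10700 m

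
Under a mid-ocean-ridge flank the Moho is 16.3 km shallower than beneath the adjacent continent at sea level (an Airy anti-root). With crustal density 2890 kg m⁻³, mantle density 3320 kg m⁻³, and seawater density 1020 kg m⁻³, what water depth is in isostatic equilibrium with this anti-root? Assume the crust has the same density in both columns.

Replacing a thickness d of crust by seawater at the top must be balanced by replacing crust with mantle at the base: d (ρ_c − ρ_w) = a (ρ_m − ρ_c).
d = a (ρ_m − ρ_c)/(ρ_c − ρ_w) = 16.3 km × 430/1870 = 3.75 km.

3.75 km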